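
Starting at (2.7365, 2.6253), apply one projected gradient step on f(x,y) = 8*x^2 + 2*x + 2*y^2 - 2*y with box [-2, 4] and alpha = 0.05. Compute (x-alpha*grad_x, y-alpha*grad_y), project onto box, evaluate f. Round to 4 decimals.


Step 1: Compute gradient at (2.7365, 2.6253).
grad_x = 2*8*2.7365 + 2 = 45.784
grad_y = 2*2*2.6253 - 2 = 8.5012
Step 2: Gradient step.
x_raw = 2.7365 - 0.05*45.784 = 0.4473
y_raw = 2.6253 - 0.05*8.5012 = 2.2002
Step 3: Project onto [-2, 4].
x_proj = clip(0.4473) = 0.4473
y_proj = clip(2.2002) = 2.2002
Step 4: Evaluate f.
f(0.4473, 2.2002) = 7.7769


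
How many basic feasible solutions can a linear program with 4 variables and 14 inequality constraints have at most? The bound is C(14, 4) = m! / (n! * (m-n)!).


Each vertex corresponds to some choice of n active constraints out of m, so the number of vertices is at most C(m, n) = m! / (n!(m-n)!).
m = 14, n = 4
Numerator: 14 * 13 * 12 * 11
Denominator: 4! = 24
C(14, 4) = 1001


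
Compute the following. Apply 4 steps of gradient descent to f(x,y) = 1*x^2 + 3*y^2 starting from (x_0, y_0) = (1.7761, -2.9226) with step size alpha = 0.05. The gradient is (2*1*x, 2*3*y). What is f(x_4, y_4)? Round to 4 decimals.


Gradient descent on f(x,y) = 1*x^2 + 3*y^2.
Starting point: (1.7761, -2.9226), alpha = 0.05
Step 1: grad_x = 2*1*1.7761 = 3.5522, grad_y = 2*3*-2.9226 = -17.5356
  x_1 = 1.7761 - 0.05*3.5522 = 1.5985
  y_1 = -2.9226 - 0.05*-17.5356 = -2.0458
Step 2: grad_x = 2*1*1.5985 = 3.197, grad_y = 2*3*-2.0458 = -12.2749
  x_2 = 1.5985 - 0.05*3.197 = 1.4386
  y_2 = -2.0458 - 0.05*-12.2749 = -1.4321
Step 3: grad_x = 2*1*1.4386 = 2.8773, grad_y = 2*3*-1.4321 = -8.5924
  x_3 = 1.4386 - 0.05*2.8773 = 1.2948
  y_3 = -1.4321 - 0.05*-8.5924 = -1.0025
Step 4: grad_x = 2*1*1.2948 = 2.5896, grad_y = 2*3*-1.0025 = -6.0147
  x_4 = 1.2948 - 0.05*2.5896 = 1.1653
  y_4 = -1.0025 - 0.05*-6.0147 = -0.7017
f(1.1653, -0.7017) = 1*1.1653^2 + 3*(-0.7017)^2 = 2.8351


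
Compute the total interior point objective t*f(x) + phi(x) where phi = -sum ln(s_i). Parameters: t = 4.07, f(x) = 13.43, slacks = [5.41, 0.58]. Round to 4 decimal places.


Step 1: Compute log-barrier.
ln values: [1.6882, -0.5447]
phi = -(1.6882 - 0.5447) = -1.1435
Step 2: Compute augmented objective.
t*f(x) = 4.07*13.43 = 54.6601
Total = 54.6601 - 1.1435 = 53.5166


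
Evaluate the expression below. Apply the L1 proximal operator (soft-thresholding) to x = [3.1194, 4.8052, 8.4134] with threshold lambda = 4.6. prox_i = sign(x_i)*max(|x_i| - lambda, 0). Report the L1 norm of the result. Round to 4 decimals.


Soft-thresholding with lambda = 4.6:
prox(3.1194) = sign(3.1194)*max(|3.1194| - 4.6, 0) = 0.0
prox(4.8052) = sign(4.8052)*max(|4.8052| - 4.6, 0) = 0.2052
prox(8.4134) = sign(8.4134)*max(|8.4134| - 4.6, 0) = 3.8134
prox(x) = [0.0, 0.2052, 3.8134]
||prox(x)||_1 = 0.0 + 0.2052 + 3.8134 = 4.0186


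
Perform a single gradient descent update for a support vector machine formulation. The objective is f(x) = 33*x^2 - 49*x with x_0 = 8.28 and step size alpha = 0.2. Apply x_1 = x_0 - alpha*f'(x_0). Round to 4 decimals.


We compute the gradient at x_0 and apply the update.
f'(x) = 66*x - 49
f'(8.28) = 66*8.28 - 49 = 497.48
x_1 = 8.28 - 0.2*497.48 = -91.216


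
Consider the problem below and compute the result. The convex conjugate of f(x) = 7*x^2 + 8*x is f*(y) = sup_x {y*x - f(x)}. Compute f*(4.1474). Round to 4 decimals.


f*(y) = sup_x {y*x - a*x^2 - b*x} = sup_x {(y-b)*x - a*x^2}
FOC: (y - b) - 2a*x = 0 => x* = (y - b)/(2a)
x* = (4.1474 - 8)/(2*7) = -0.2752
f*(4.1474) = (y-b)^2/(4a) = (4.1474 - 8)^2/(4*7)
= 14.8425/28 = 0.5301


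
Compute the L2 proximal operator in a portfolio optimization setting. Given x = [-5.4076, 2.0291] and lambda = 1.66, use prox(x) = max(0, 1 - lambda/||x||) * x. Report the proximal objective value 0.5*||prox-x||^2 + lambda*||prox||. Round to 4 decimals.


Step 1: Compute ||x||.
||x|| = 5.7758
Step 2: Compute scaling factor.
scale = max(0, 1 - 1.66/5.7758) = 0.7126
Step 3: prox(x) = [-3.8534, 1.4459]
||prox(x)|| = 4.1158
Step 4: Proximal objective.
0.5*||prox-x||^2 = 1.3778
lambda*||prox|| = 6.8322
Total = 8.21


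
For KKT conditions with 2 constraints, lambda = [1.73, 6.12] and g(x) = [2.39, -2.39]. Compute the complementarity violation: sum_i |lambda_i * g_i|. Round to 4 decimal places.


KKT complementary slackness check:
lambda_1 * g_1 = 1.73 * 2.39 = 4.1347
lambda_2 * g_2 = 6.12 * -2.39 = -14.6268
Total violation = 4.1347 + 14.6268 = 18.7615


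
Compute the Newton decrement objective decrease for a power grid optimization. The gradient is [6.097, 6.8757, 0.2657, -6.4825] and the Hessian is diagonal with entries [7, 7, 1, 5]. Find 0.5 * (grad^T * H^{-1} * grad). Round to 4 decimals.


Step 1: H is diagonal, so H^(-1) * g = [0.871, 0.9822, 0.2657, -1.2965].
Step 2: g^T H^(-1) g = sum_i g_i^2 / H_ii
  = (6.097)^2/7 + (6.8757)^2/7 + (0.2657)^2/1 + (-6.4825)^2/5
  = 5.3105 + 6.7536 + 0.0706 + 8.4046 = 20.5393
Step 3: Objective decrease = 0.5 * g^T H^(-1) g = 10.2696


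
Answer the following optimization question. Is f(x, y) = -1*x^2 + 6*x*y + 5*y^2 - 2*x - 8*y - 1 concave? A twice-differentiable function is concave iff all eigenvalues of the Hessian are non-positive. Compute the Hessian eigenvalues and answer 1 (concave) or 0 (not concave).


The Hessian of f(x,y) = -1*x^2 + 6*x*y + 5*y^2 - 2*x - 8*y - 1 is:
H = [[-2, 6], [6, 10]]
Trace = -2 + 10 = 8
Determinant = -2*10 - (6)^2 = -56
Discriminant = (8)^2 - 4*-56 = 288.0
Eigenvalues: lambda_1 = -4.4853, lambda_2 = 12.4853
The function is not concave.

0


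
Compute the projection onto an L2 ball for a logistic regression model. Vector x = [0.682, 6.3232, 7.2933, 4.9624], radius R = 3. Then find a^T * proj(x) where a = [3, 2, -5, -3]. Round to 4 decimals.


Step 1: Compute ||x|| (intermediates to 6 decimals).
||x|| = sqrt(0.682^2 + 6.3232^2 + 7.2933^2 + 4.9624^2) = 10.875
Step 2: Project.
Since ||x|| > R, scale = R/||x|| = 3/10.875 = 0.275862, proj(x) = scale * x
proj(x) = [0.188138, 1.744331, 2.011944, 1.368938]
Step 3: Dot product.
a^T * proj(x) = 3*0.188138 + 2*1.744331 - 5*2.011944 - 3*1.368938 = -10.1135


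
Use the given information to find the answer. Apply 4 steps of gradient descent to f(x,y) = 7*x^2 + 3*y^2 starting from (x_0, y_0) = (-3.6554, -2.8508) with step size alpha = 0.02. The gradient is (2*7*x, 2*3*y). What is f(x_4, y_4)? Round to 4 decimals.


Gradient descent on f(x,y) = 7*x^2 + 3*y^2.
Starting point: (-3.6554, -2.8508), alpha = 0.02
Step 1: grad_x = 2*7*-3.6554 = -51.1756, grad_y = 2*3*-2.8508 = -17.1048
  x_1 = -3.6554 - 0.02*-51.1756 = -2.6319
  y_1 = -2.8508 - 0.02*-17.1048 = -2.5087
Step 2: grad_x = 2*7*-2.6319 = -36.8464, grad_y = 2*3*-2.5087 = -15.0522
  x_2 = -2.6319 - 0.02*-36.8464 = -1.895
  y_2 = -2.5087 - 0.02*-15.0522 = -2.2077
Step 3: grad_x = 2*7*-1.895 = -26.5294, grad_y = 2*3*-2.2077 = -13.246
  x_3 = -1.895 - 0.02*-26.5294 = -1.3644
  y_3 = -2.2077 - 0.02*-13.246 = -1.9427
Step 4: grad_x = 2*7*-1.3644 = -19.1012, grad_y = 2*3*-1.9427 = -11.6564
  x_4 = -1.3644 - 0.02*-19.1012 = -0.9823
  y_4 = -1.9427 - 0.02*-11.6564 = -1.7096
f(-0.9823, -1.7096) = 7*(-0.9823)^2 + 3*(-1.7096)^2 = 15.5234


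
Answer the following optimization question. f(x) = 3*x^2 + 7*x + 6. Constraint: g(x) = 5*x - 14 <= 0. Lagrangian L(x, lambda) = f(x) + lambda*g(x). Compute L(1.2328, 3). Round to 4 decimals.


Step 1: Evaluate f(x).
f(1.2328) = 3*1.2328^2 + 7*1.2328 + 6 = 19.189
Step 2: Evaluate g(x).
g(1.2328) = 5*1.2328 - 14 = -7.836
Step 3: Compute Lagrangian.
L = 19.189 + 3*-7.836 = -4.319


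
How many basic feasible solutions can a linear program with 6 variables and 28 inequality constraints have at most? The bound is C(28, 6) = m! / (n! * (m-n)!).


Each vertex corresponds to some choice of n active constraints out of m, so the number of vertices is at most C(m, n) = m! / (n!(m-n)!).
m = 28, n = 6
Numerator: 28 * 27 * 26 * 25 * 24 * 23
Denominator: 6! = 720
C(28, 6) = 376740


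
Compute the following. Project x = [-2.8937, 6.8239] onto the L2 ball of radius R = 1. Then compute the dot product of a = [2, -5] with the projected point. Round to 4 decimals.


Step 1: Compute ||x|| (intermediates to 6 decimals).
||x|| = sqrt((-2.8937)^2 + 6.8239^2) = 7.412092
Step 2: Project.
Since ||x|| > R, scale = R/||x|| = 1/7.412092 = 0.134915, proj(x) = scale * x
proj(x) = [-0.390404, 0.920646]
Step 3: Dot product.
a^T * proj(x) = 2*(-0.390404) - 5*0.920646 = -5.384


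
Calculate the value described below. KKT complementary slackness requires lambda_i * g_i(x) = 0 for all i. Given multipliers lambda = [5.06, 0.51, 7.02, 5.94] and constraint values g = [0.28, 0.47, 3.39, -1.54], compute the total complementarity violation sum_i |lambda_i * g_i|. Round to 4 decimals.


KKT complementary slackness check:
lambda_1 * g_1 = 5.06 * 0.28 = 1.4168
lambda_2 * g_2 = 0.51 * 0.47 = 0.2397
lambda_3 * g_3 = 7.02 * 3.39 = 23.7978
lambda_4 * g_4 = 5.94 * -1.54 = -9.1476
Total violation = 1.4168 + 0.2397 + 23.7978 + 9.1476 = 34.6019


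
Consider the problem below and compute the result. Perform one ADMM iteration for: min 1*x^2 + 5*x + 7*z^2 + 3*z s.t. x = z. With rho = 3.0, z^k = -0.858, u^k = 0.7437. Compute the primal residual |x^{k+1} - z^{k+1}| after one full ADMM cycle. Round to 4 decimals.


ADMM iteration with rho = 3.0, z^k = -0.858, u^k = 0.7437
Step 1: x-update.
Minimize 1*x^2 + 5*x + (3.0/2)*(x + 0.858 + 0.7437)^2
FOC: (2*1 + 3.0)*x = -5 + 3.0*(-0.858 - 0.7437)
x^{k+1} = -1.961
Step 2: z-update.
Minimize 7*z^2 + 3*z + (3.0/2)*(-1.961 - z + 0.7437)^2
FOC: (2*7 + 3.0)*z = -3 + 3.0*(-1.961 + 0.7437)
z^{k+1} = -0.3913
Step 3: u-update.
u^{k+1} = 0.7437 - 1.961 + 0.3913 = -0.826
Step 4: Primal residual = |-1.961 + 0.3913| = 1.5697


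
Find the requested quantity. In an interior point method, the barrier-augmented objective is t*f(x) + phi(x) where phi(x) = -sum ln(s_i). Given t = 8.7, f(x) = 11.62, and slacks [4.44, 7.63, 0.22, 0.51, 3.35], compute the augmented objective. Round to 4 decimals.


Step 1: Compute log-barrier.
ln values: [1.4907, 2.0321, -1.5141, -0.6733, 1.209]
phi = -(1.4907 + 2.0321 - 1.5141 - 0.6733 + 1.209) = -2.5442
Step 2: Compute augmented objective.
t*f(x) = 8.7*11.62 = 101.094
Total = 101.094 - 2.5442 = 98.5498


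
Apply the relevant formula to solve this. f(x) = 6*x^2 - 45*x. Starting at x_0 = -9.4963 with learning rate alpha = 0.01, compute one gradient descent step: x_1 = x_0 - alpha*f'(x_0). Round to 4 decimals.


We compute the gradient at x_0 and apply the update.
f'(x) = 12*x - 45
f'(-9.4963) = 12*-9.4963 - 45 = -158.9556
x_1 = -9.4963 - 0.01*-158.9556 = -7.9067


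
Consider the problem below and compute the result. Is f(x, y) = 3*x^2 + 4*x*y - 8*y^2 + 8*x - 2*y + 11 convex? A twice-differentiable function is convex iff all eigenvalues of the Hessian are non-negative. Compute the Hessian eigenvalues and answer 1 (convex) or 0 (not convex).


The Hessian of f(x,y) = 3*x^2 + 4*x*y - 8*y^2 + 8*x - 2*y + 11 is:
H = [[6, 4], [4, -16]]
Trace = 6 - 16 = -10
Determinant = 6*-16 - (4)^2 = -112
Discriminant = (-10)^2 - 4*-112 = 548.0
Eigenvalues: lambda_1 = -16.7047, lambda_2 = 6.7047
The function is not convex.

0


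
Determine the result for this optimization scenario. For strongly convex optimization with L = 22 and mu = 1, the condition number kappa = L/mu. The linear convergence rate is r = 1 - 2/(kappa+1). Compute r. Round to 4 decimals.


Step 1: Compute the condition number.
kappa = L/mu = 22/1 = 22.0
Step 2: Compute the convergence rate.
r = 1 - 2/(kappa + 1) = 1 - 2*mu/(L + mu) = (L - mu)/(L + mu) = 21/23 = 0.913


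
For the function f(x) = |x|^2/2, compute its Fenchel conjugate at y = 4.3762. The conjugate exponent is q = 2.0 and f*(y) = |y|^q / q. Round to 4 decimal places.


The conjugate exponent q satisfies 1/p + 1/q = 1.
p = 2, so q = 2/(2 - 1) = 2.0
|y|^q = 4.3762^2.0 = 19.1511
f*(4.3762) = 19.1511 / 2.0 = 9.5756


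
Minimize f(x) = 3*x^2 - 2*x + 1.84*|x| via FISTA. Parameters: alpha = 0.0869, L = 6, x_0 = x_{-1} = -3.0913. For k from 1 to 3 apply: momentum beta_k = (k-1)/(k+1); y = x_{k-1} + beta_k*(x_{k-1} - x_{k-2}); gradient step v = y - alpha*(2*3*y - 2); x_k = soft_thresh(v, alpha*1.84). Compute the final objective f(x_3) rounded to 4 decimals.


FISTA on f(x) = 3*x^2 - 2*x + 1.84*|x|
L = 6, alpha = 0.0869
Iteration 1: beta = 0.0, y = -3.0913 + 0.0*(-3.0913 + 3.0913) = -3.0913
  grad(y) = -20.5478, v = y - alpha*grad = -1.3057
  prox(v) = soft_thresh(-1.3057, 0.1599) = -1.1458
Iteration 2: beta = 0.3333, y = -1.1458 + 0.3333*(-1.1458 + 3.0913) = -0.4973
  grad(y) = -4.9838, v = y - alpha*grad = -0.0642
  prox(v) = soft_thresh(-0.0642, 0.1599) = 0.0
Iteration 3: beta = 0.5, y = 0.0 + 0.5*(0.0 + 1.1458) = 0.5729
  grad(y) = 1.4374, v = y - alpha*grad = 0.448
  prox(v) = soft_thresh(0.448, 0.1599) = 0.2881
f(x_3) = 3*0.2881^2 - 2*0.2881 + 1.84*|0.2881| = 0.2029


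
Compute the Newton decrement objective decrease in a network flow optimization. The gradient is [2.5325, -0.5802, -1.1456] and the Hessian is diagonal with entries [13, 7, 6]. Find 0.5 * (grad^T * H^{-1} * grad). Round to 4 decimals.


Step 1: H is diagonal, so H^(-1) * g = [0.1948, -0.0829, -0.1909].
Step 2: g^T H^(-1) g = sum_i g_i^2 / H_ii
  = (2.5325)^2/13 + (-0.5802)^2/7 + (-1.1456)^2/6
  = 0.4934 + 0.0481 + 0.2187 = 0.7602
Step 3: Objective decrease = 0.5 * g^T H^(-1) g = 0.3801


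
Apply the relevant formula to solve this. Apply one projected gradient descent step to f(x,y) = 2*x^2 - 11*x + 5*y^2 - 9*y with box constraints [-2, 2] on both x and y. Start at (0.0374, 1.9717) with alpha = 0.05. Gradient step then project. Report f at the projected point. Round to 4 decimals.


Step 1: Compute gradient at (0.0374, 1.9717).
grad_x = 2*2*0.0374 - 11 = -10.8504
grad_y = 2*5*1.9717 - 9 = 10.717
Step 2: Gradient step.
x_raw = 0.0374 - 0.05*-10.8504 = 0.5799
y_raw = 1.9717 - 0.05*10.717 = 1.4359
Step 3: Project onto [-2, 2].
x_proj = clip(0.5799) = 0.5799
y_proj = clip(1.4359) = 1.4359
Step 4: Evaluate f.
f(0.5799, 1.4359) = -8.3208


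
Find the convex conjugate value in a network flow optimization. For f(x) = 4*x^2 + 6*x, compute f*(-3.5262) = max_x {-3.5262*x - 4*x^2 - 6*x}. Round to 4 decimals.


f*(y) = sup_x {y*x - a*x^2 - b*x} = sup_x {(y-b)*x - a*x^2}
FOC: (y - b) - 2a*x = 0 => x* = (y - b)/(2a)
x* = (-3.5262 - 6)/(2*4) = -1.1908
f*(-3.5262) = (y-b)^2/(4a) = (-3.5262 - 6)^2/(4*4)
= 90.7485/16 = 5.6718


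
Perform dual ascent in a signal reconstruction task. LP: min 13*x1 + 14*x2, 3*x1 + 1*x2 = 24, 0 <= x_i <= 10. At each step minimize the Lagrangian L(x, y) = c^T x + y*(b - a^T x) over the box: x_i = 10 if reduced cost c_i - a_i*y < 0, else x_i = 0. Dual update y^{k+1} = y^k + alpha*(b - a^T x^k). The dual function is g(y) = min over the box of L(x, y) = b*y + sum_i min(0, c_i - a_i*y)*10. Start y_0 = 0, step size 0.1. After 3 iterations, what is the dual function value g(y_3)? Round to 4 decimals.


Dual ascent for LP: min 13*x1 + 14*x2, 3*x1 + 1*x2 = 24, 0 <= x_i <= 10
Step 1: y^k = 0.0, reduced costs: (13.0, 14.0)
  x^k = (0.0, 0.0), subgradient = b - a^T x = 24.0
  y^{k+1} = 0.0 + 0.1*24.0 = 2.4
Step 2: y^k = 2.4, reduced costs: (5.8, 11.6)
  x^k = (0.0, 0.0), subgradient = b - a^T x = 24.0
  y^{k+1} = 2.4 + 0.1*24.0 = 4.8
Step 3: y^k = 4.8, reduced costs: (-1.4, 9.2)
  x^k = (10.0, 0.0), subgradient = b - a^T x = -6.0
  y^{k+1} = 4.8 + 0.1*-6.0 = 4.2
Dual objective at y_3 = 4.2: reduced costs (0.4, 9.8), box minimizer x = (0.0, 0.0)
g(y_3) = b*y + (c1 - a1*y)*x1 + (c2 - a2*y)*x2 = 24*4.2 + 0.4*0.0 + 9.8*0.0 = 100.8 + 0.0 + 0.0 = 100.8


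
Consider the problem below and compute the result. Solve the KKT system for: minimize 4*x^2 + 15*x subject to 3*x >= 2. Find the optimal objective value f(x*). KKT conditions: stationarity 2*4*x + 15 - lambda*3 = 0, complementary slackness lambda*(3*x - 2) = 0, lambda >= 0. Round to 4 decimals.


Step 1: Try lambda = 0 (constraint inactive).
x_unc = -15/(2*4) = -1.875
Check: 3*-1.875 = -5.625 < 2 -- violated!
Step 2: Constraint must be active: 3*x = 2
x* = 2/3 = 0.6667 (rounded; the exact value 2/3 is used below)
lambda = (2*4*(2/3) + 15)/3 = 6.7778
Step 3: Compute optimal value.
f(x*) = 4*(2/3)^2 + 15*(2/3) = 11.7778


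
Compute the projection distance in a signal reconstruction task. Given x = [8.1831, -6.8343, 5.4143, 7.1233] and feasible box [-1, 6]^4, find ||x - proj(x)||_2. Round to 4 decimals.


Project each component onto [-1, 6].
clip(8.1831) = 6.0, clip(-6.8343) = -1.0, clip(5.4143) = 5.4143, clip(7.1233) = 6.0
Projection = [6.0, -1.0, 5.4143, 6.0]
Squared diffs: [4.7659, 34.0391, 0.0, 1.2618]
Distance = sqrt(40.0668) = 6.3298


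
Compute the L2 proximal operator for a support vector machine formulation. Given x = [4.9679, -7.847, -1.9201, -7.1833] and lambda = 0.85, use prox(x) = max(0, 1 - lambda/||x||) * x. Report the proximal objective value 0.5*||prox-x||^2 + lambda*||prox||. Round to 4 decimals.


Step 1: Compute ||x||.
||x|| = 11.8971
Step 2: Compute scaling factor.
scale = max(0, 1 - 0.85/11.8971) = 0.9286
Step 3: prox(x) = [4.613, -7.2864, -1.7829, -6.6701]
||prox(x)|| = 11.0471
Step 4: Proximal objective.
0.5*||prox-x||^2 = 0.3613
lambda*||prox|| = 9.39
Total = 9.7513


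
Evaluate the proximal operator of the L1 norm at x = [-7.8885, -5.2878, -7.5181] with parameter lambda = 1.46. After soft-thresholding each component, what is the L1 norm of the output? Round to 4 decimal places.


Soft-thresholding with lambda = 1.46:
prox(-7.8885) = sign(-7.8885)*max(|-7.8885| - 1.46, 0) = -6.4285
prox(-5.2878) = sign(-5.2878)*max(|-5.2878| - 1.46, 0) = -3.8278
prox(-7.5181) = sign(-7.5181)*max(|-7.5181| - 1.46, 0) = -6.0581
prox(x) = [-6.4285, -3.8278, -6.0581]
||prox(x)||_1 = 6.4285 + 3.8278 + 6.0581 = 16.3144


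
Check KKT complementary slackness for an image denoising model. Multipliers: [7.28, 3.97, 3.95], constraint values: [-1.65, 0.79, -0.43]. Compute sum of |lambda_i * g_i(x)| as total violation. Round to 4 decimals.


KKT complementary slackness check:
lambda_1 * g_1 = 7.28 * -1.65 = -12.012
lambda_2 * g_2 = 3.97 * 0.79 = 3.1363
lambda_3 * g_3 = 3.95 * -0.43 = -1.6985
Total violation = 12.012 + 3.1363 + 1.6985 = 16.8468


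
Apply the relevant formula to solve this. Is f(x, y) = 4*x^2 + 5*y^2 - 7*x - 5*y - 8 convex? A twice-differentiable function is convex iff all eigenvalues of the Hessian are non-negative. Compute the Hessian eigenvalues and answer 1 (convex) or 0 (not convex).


The Hessian of f(x,y) = 4*x^2 + 5*y^2 - 7*x - 5*y - 8 is:
H = [[8, 0], [0, 10]]
Trace = 8 + 10 = 18
Determinant = 8*10 - (0)^2 = 80
Discriminant = (18)^2 - 4*80 = 4.0
Eigenvalues: lambda_1 = 8.0, lambda_2 = 10.0
The function is convex.

1


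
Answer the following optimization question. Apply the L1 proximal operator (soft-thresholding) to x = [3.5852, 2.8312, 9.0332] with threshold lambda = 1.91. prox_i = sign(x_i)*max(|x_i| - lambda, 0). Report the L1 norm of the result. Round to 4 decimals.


Soft-thresholding with lambda = 1.91:
prox(3.5852) = sign(3.5852)*max(|3.5852| - 1.91, 0) = 1.6752
prox(2.8312) = sign(2.8312)*max(|2.8312| - 1.91, 0) = 0.9212
prox(9.0332) = sign(9.0332)*max(|9.0332| - 1.91, 0) = 7.1232
prox(x) = [1.6752, 0.9212, 7.1232]
||prox(x)||_1 = 1.6752 + 0.9212 + 7.1232 = 9.7196


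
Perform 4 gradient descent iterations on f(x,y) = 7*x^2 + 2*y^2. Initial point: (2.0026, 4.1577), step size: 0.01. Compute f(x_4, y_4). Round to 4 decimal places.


Gradient descent on f(x,y) = 7*x^2 + 2*y^2.
Starting point: (2.0026, 4.1577), alpha = 0.01
Step 1: grad_x = 2*7*2.0026 = 28.0364, grad_y = 2*2*4.1577 = 16.6308
  x_1 = 2.0026 - 0.01*28.0364 = 1.7222
  y_1 = 4.1577 - 0.01*16.6308 = 3.9914
Step 2: grad_x = 2*7*1.7222 = 24.1113, grad_y = 2*2*3.9914 = 15.9656
  x_2 = 1.7222 - 0.01*24.1113 = 1.4811
  y_2 = 3.9914 - 0.01*15.9656 = 3.8317
Step 3: grad_x = 2*7*1.4811 = 20.7357, grad_y = 2*2*3.8317 = 15.3269
  x_3 = 1.4811 - 0.01*20.7357 = 1.2738
  y_3 = 3.8317 - 0.01*15.3269 = 3.6785
Step 4: grad_x = 2*7*1.2738 = 17.8327, grad_y = 2*2*3.6785 = 14.7139
  x_4 = 1.2738 - 0.01*17.8327 = 1.0954
  y_4 = 3.6785 - 0.01*14.7139 = 3.5313
f(1.0954, 3.5313) = 7*1.0954^2 + 2*3.5313^2 = 33.3405


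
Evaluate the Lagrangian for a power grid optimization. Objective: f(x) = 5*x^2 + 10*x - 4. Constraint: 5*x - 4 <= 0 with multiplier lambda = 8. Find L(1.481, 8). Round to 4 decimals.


Step 1: Evaluate f(x).
f(1.481) = 5*1.481^2 + 10*1.481 - 4 = 21.7768
Step 2: Evaluate g(x).
g(1.481) = 5*1.481 - 4 = 3.405
Step 3: Compute Lagrangian.
L = 21.7768 + 8*3.405 = 49.0168


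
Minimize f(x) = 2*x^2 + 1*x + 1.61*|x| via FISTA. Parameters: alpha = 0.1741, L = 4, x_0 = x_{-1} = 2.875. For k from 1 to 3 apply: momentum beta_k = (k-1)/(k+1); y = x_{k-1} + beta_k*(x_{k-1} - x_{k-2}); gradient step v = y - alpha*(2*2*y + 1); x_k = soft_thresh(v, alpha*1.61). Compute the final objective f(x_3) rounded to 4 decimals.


FISTA on f(x) = 2*x^2 + 1*x + 1.61*|x|
L = 4, alpha = 0.1741
Iteration 1: beta = 0.0, y = 2.875 + 0.0*(2.875 - 2.875) = 2.875
  grad(y) = 12.5, v = y - alpha*grad = 0.6988
  prox(v) = soft_thresh(0.6988, 0.2803) = 0.4184
Iteration 2: beta = 0.3333, y = 0.4184 + 0.3333*(0.4184 - 2.875) = -0.4004
  grad(y) = -0.6016, v = y - alpha*grad = -0.2957
  prox(v) = soft_thresh(-0.2957, 0.2803) = -0.0154
Iteration 3: beta = 0.5, y = -0.0154 + 0.5*(-0.0154 - 0.4184) = -0.2323
  grad(y) = 0.0709, v = y - alpha*grad = -0.2446
  prox(v) = soft_thresh(-0.2446, 0.2803) = 0.0
f(x_3) = 2*0.0^2 + 1*0.0 + 1.61*|0.0| = 0.0


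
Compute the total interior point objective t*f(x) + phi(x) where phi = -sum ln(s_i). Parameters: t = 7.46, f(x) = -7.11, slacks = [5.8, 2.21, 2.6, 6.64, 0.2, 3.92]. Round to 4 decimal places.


Step 1: Compute log-barrier.
ln values: [1.7579, 0.793, 0.9555, 1.8931, -1.6094, 1.3661]
phi = -(1.7579 + 0.793 + 0.9555 + 1.8931 - 1.6094 + 1.3661) = -5.1561
Step 2: Compute augmented objective.
t*f(x) = 7.46*-7.11 = -53.0406
Total = -53.0406 - 5.1561 = -58.1967


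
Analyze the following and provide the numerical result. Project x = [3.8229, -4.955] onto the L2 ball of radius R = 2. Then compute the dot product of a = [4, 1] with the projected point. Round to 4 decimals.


Step 1: Compute ||x|| (intermediates to 6 decimals).
||x|| = sqrt(3.8229^2 + (-4.955)^2) = 6.258322
Step 2: Project.
Since ||x|| > R, scale = R/||x|| = 2/6.258322 = 0.319574, proj(x) = scale * x
proj(x) = [1.221699, -1.583489]
Step 3: Dot product.
a^T * proj(x) = 4*1.221699 + 1*(-1.583489) = 3.3033


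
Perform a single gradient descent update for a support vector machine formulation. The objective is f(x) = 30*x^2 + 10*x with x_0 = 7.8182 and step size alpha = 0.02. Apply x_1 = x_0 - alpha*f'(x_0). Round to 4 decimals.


We compute the gradient at x_0 and apply the update.
f'(x) = 60*x + 10
f'(7.8182) = 60*7.8182 + 10 = 479.092
x_1 = 7.8182 - 0.02*479.092 = -1.7636


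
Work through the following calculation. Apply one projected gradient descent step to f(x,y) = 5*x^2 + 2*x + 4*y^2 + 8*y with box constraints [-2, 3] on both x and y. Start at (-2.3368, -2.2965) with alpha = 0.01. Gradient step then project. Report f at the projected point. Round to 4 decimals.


Step 1: Compute gradient at (-2.3368, -2.2965).
grad_x = 2*5*-2.3368 + 2 = -21.368
grad_y = 2*4*-2.2965 + 8 = -10.372
Step 2: Gradient step.
x_raw = -2.3368 - 0.01*-21.368 = -2.1231
y_raw = -2.2965 - 0.01*-10.372 = -2.1928
Step 3: Project onto [-2, 3].
x_proj = clip(-2.1231) = -2.0
y_proj = clip(-2.1928) = -2.0
Step 4: Evaluate f.
f(-2.0, -2.0) = 16.0


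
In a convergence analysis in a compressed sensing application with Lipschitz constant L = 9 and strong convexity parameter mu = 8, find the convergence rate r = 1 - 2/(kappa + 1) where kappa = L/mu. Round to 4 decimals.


Step 1: Compute the condition number.
kappa = L/mu = 9/8 = 1.125
Step 2: Compute the convergence rate.
r = 1 - 2/(kappa + 1) = 1 - 2*mu/(L + mu) = (L - mu)/(L + mu) = 1/17 = 0.0588


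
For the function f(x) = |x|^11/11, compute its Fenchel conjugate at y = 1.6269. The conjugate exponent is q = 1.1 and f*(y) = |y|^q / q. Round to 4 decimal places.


The conjugate exponent q satisfies 1/p + 1/q = 1.
p = 11, so q = 11/(11 - 1) = 1.1
|y|^q = 1.6269^1.1 = 1.708
f*(1.6269) = 1.708 / 1.1 = 1.5528


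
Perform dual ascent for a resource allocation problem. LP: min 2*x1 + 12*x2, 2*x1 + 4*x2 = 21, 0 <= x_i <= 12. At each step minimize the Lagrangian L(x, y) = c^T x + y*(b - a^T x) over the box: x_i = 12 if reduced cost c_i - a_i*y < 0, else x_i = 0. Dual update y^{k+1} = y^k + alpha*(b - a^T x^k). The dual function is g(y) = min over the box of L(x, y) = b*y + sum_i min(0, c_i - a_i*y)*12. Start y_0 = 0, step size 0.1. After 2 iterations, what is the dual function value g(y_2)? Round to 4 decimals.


Dual ascent for LP: min 2*x1 + 12*x2, 2*x1 + 4*x2 = 21, 0 <= x_i <= 12
Step 1: y^k = 0.0, reduced costs: (2.0, 12.0)
  x^k = (0.0, 0.0), subgradient = b - a^T x = 21.0
  y^{k+1} = 0.0 + 0.1*21.0 = 2.1
Step 2: y^k = 2.1, reduced costs: (-2.2, 3.6)
  x^k = (12.0, 0.0), subgradient = b - a^T x = -3.0
  y^{k+1} = 2.1 + 0.1*-3.0 = 1.8
Dual objective at y_2 = 1.8: reduced costs (-1.6, 4.8), box minimizer x = (12.0, 0.0)
g(y_2) = b*y + (c1 - a1*y)*x1 + (c2 - a2*y)*x2 = 21*1.8 + (-1.6)*12.0 + 4.8*0.0 = 37.8 - 19.2 + 0.0 = 18.6


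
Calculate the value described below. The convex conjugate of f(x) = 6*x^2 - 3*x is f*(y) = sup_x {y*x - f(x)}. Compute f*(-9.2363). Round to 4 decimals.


f*(y) = sup_x {y*x - a*x^2 - b*x} = sup_x {(y-b)*x - a*x^2}
FOC: (y - b) - 2a*x = 0 => x* = (y - b)/(2a)
x* = (-9.2363 + 3)/(2*6) = -0.5197
f*(-9.2363) = (y-b)^2/(4a) = (-9.2363 + 3)^2/(4*6)
= 38.8914/24 = 1.6205


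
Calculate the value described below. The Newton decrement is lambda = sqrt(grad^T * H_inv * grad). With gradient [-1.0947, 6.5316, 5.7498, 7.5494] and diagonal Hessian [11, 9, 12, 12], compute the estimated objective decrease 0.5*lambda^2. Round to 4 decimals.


Step 1: H is diagonal, so H^(-1) * g = [-0.0995, 0.7257, 0.4792, 0.6291].
Step 2: g^T H^(-1) g = sum_i g_i^2 / H_ii
  = (-1.0947)^2/11 + (6.5316)^2/9 + (5.7498)^2/12 + (7.5494)^2/12
  = 0.1089 + 4.7402 + 2.755 + 4.7495 = 12.3536
Step 3: Objective decrease = 0.5 * g^T H^(-1) g = 6.1768


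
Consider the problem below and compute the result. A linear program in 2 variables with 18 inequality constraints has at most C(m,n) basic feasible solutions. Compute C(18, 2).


Each vertex corresponds to some choice of n active constraints out of m, so the number of vertices is at most C(m, n) = m! / (n!(m-n)!).
m = 18, n = 2
Numerator: 18 * 17
Denominator: 2! = 2
C(18, 2) = 153


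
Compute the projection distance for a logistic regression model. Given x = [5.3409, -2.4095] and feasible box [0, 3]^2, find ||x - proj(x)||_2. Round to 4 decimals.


Project each component onto [0, 3].
clip(5.3409) = 3.0, clip(-2.4095) = 0.0
Projection = [3.0, 0.0]
Squared diffs: [5.4798, 5.8057]
Distance = sqrt(11.2855) = 3.3594


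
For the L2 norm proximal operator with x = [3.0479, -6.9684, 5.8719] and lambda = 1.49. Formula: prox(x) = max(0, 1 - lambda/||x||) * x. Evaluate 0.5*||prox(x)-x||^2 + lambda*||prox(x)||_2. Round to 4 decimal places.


Step 1: Compute ||x||.
||x|| = 9.6087
Step 2: Compute scaling factor.
scale = max(0, 1 - 1.49/9.6087) = 0.8449
Step 3: prox(x) = [2.5753, -5.8878, 4.9614]
||prox(x)|| = 8.1187
Step 4: Proximal objective.
0.5*||prox-x||^2 = 1.1101
lambda*||prox|| = 12.0969
Total = 13.2069


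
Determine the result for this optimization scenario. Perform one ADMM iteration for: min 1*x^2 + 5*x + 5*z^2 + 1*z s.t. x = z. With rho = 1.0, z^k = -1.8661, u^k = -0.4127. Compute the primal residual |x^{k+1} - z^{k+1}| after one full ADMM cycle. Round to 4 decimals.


ADMM iteration with rho = 1.0, z^k = -1.8661, u^k = -0.4127
Step 1: x-update.
Minimize 1*x^2 + 5*x + (1.0/2)*(x + 1.8661 - 0.4127)^2
FOC: (2*1 + 1.0)*x = -5 + 1.0*(-1.8661 + 0.4127)
x^{k+1} = -2.1511
Step 2: z-update.
Minimize 5*z^2 + 1*z + (1.0/2)*(-2.1511 - z - 0.4127)^2
FOC: (2*5 + 1.0)*z = -1 + 1.0*(-2.1511 - 0.4127)
z^{k+1} = -0.324
Step 3: u-update.
u^{k+1} = -0.4127 - 2.1511 + 0.324 = -2.2398
Step 4: Primal residual = |-2.1511 + 0.324| = 1.8271


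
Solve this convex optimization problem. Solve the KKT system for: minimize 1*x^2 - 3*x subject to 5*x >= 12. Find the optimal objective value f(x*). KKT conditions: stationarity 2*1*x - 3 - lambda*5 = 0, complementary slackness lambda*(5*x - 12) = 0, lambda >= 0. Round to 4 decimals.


Step 1: Try lambda = 0 (constraint inactive).
x_unc = 3/(2*1) = 1.5
Check: 5*1.5 = 7.5 < 12 -- violated!
Step 2: Constraint must be active: 5*x = 12
x* = 12/5 = 2.4
lambda = (2*1*2.4 - 3)/5 = 0.36
Step 3: Compute optimal value.
f(x*) = 1*2.4^2 - 3*2.4 = -1.44


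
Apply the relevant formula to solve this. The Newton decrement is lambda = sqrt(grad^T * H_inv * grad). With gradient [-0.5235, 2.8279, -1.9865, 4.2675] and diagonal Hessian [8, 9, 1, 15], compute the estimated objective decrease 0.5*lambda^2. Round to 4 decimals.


Step 1: H is diagonal, so H^(-1) * g = [-0.0654, 0.3142, -1.9865, 0.2845].
Step 2: g^T H^(-1) g = sum_i g_i^2 / H_ii
  = (-0.5235)^2/8 + (2.8279)^2/9 + (-1.9865)^2/1 + (4.2675)^2/15
  = 0.0343 + 0.8886 + 3.9462 + 1.2141 = 6.0831
Step 3: Objective decrease = 0.5 * g^T H^(-1) g = 3.0416


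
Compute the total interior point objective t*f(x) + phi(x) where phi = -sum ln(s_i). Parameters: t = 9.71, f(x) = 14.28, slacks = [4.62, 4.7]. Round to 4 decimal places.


Step 1: Compute log-barrier.
ln values: [1.5304, 1.5476]
phi = -(1.5304 + 1.5476) = -3.078
Step 2: Compute augmented objective.
t*f(x) = 9.71*14.28 = 138.6588
Total = 138.6588 - 3.078 = 135.5808


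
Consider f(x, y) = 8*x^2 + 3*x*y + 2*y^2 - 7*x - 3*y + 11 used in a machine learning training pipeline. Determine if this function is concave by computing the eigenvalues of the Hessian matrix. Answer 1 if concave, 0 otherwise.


The Hessian of f(x,y) = 8*x^2 + 3*x*y + 2*y^2 - 7*x - 3*y + 11 is:
H = [[16, 3], [3, 4]]
Trace = 16 + 4 = 20
Determinant = 16*4 - (3)^2 = 55
Discriminant = (20)^2 - 4*55 = 180.0
Eigenvalues: lambda_1 = 3.2918, lambda_2 = 16.7082
The function is not concave.

0


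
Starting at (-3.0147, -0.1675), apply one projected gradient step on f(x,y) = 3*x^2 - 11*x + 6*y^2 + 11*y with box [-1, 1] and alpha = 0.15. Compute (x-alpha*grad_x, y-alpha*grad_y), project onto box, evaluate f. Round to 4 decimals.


Step 1: Compute gradient at (-3.0147, -0.1675).
grad_x = 2*3*-3.0147 - 11 = -29.0882
grad_y = 2*6*-0.1675 + 11 = 8.99
Step 2: Gradient step.
x_raw = -3.0147 - 0.15*-29.0882 = 1.3485
y_raw = -0.1675 - 0.15*8.99 = -1.516
Step 3: Project onto [-1, 1].
x_proj = clip(1.3485) = 1.0
y_proj = clip(-1.516) = -1.0
Step 4: Evaluate f.
f(1.0, -1.0) = -13.0


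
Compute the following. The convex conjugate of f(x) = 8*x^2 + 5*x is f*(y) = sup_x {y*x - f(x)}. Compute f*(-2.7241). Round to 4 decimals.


f*(y) = sup_x {y*x - a*x^2 - b*x} = sup_x {(y-b)*x - a*x^2}
FOC: (y - b) - 2a*x = 0 => x* = (y - b)/(2a)
x* = (-2.7241 - 5)/(2*8) = -0.4828
f*(-2.7241) = (y-b)^2/(4a) = (-2.7241 - 5)^2/(4*8)
= 59.6617/32 = 1.8644


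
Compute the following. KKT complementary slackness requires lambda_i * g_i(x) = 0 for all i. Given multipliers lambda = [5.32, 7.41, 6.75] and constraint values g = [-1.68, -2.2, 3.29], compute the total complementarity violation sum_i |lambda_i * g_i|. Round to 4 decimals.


KKT complementary slackness check:
lambda_1 * g_1 = 5.32 * -1.68 = -8.9376
lambda_2 * g_2 = 7.41 * -2.2 = -16.302
lambda_3 * g_3 = 6.75 * 3.29 = 22.2075
Total violation = 8.9376 + 16.302 + 22.2075 = 47.4471


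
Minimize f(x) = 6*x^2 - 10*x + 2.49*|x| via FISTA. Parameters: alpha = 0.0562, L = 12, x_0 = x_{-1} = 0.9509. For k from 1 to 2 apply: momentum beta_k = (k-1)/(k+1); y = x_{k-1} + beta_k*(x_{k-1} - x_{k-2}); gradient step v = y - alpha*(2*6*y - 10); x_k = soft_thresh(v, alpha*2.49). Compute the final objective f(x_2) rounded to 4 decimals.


FISTA on f(x) = 6*x^2 - 10*x + 2.49*|x|
L = 12, alpha = 0.0562
Iteration 1: beta = 0.0, y = 0.9509 + 0.0*(0.9509 - 0.9509) = 0.9509
  grad(y) = 1.4108, v = y - alpha*grad = 0.8716
  prox(v) = soft_thresh(0.8716, 0.1399) = 0.7317
Iteration 2: beta = 0.3333, y = 0.7317 + 0.3333*(0.7317 - 0.9509) = 0.6586
  grad(y) = -2.0968, v = y - alpha*grad = 0.7764
  prox(v) = soft_thresh(0.7764, 0.1399) = 0.6365
f(x_2) = 6*0.6365^2 - 10*0.6365 + 2.49*|0.6365| = -2.3493


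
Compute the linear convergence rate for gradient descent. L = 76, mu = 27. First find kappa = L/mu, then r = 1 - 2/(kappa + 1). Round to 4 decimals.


Step 1: Compute the condition number.
kappa = L/mu = 76/27 = 2.8148
Step 2: Compute the convergence rate.
r = 1 - 2/(kappa + 1) = 1 - 2*mu/(L + mu) = (L - mu)/(L + mu) = 49/103 = 0.4757


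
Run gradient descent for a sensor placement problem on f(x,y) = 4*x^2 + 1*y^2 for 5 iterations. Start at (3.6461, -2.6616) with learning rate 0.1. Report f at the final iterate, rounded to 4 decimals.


Gradient descent on f(x,y) = 4*x^2 + 1*y^2.
Starting point: (3.6461, -2.6616), alpha = 0.1
Step 1: grad_x = 2*4*3.6461 = 29.1688, grad_y = 2*1*-2.6616 = -5.3232
  x_1 = 3.6461 - 0.1*29.1688 = 0.7292
  y_1 = -2.6616 - 0.1*-5.3232 = -2.1293
Step 2: grad_x = 2*4*0.7292 = 5.8338, grad_y = 2*1*-2.1293 = -4.2586
  x_2 = 0.7292 - 0.1*5.8338 = 0.1458
  y_2 = -2.1293 - 0.1*-4.2586 = -1.7034
Step 3: grad_x = 2*4*0.1458 = 1.1668, grad_y = 2*1*-1.7034 = -3.4068
  x_3 = 0.1458 - 0.1*1.1668 = 0.0292
  y_3 = -1.7034 - 0.1*-3.4068 = -1.3627
Step 4: grad_x = 2*4*0.0292 = 0.2334, grad_y = 2*1*-1.3627 = -2.7255
  x_4 = 0.0292 - 0.1*0.2334 = 0.0058
  y_4 = -1.3627 - 0.1*-2.7255 = -1.0902
Step 5: grad_x = 2*4*0.0058 = 0.0467, grad_y = 2*1*-1.0902 = -2.1804
  x_5 = 0.0058 - 0.1*0.0467 = 0.0012
  y_5 = -1.0902 - 0.1*-2.1804 = -0.8722
f(0.0012, -0.8722) = 4*0.0012^2 + 1*(-0.8722)^2 = 0.7607


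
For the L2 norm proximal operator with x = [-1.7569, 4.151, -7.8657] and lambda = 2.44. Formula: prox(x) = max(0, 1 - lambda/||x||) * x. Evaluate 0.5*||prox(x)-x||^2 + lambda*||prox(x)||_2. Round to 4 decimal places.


Step 1: Compute ||x||.
||x|| = 9.0657
Step 2: Compute scaling factor.
scale = max(0, 1 - 2.44/9.0657) = 0.7309
Step 3: prox(x) = [-1.284, 3.0338, -5.7487]
||prox(x)|| = 6.6257
Step 4: Proximal objective.
0.5*||prox-x||^2 = 2.9768
lambda*||prox|| = 16.1667
Total = 19.1435


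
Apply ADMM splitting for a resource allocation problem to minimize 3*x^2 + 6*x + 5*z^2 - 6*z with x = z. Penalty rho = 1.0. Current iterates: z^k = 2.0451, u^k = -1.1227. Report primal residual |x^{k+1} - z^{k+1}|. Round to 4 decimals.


ADMM iteration with rho = 1.0, z^k = 2.0451, u^k = -1.1227
Step 1: x-update.
Minimize 3*x^2 + 6*x + (1.0/2)*(x - 2.0451 - 1.1227)^2
FOC: (2*3 + 1.0)*x = -6 + 1.0*(2.0451 + 1.1227)
x^{k+1} = -0.4046
Step 2: z-update.
Minimize 5*z^2 - 6*z + (1.0/2)*(-0.4046 - z - 1.1227)^2
FOC: (2*5 + 1.0)*z = 6 + 1.0*(-0.4046 - 1.1227)
z^{k+1} = 0.4066
Step 3: u-update.
u^{k+1} = -1.1227 - 0.4046 - 0.4066 = -1.9339
Step 4: Primal residual = |-0.4046 - 0.4066| = 0.8112


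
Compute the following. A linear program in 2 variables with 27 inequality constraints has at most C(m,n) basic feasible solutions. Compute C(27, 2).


Each vertex corresponds to some choice of n active constraints out of m, so the number of vertices is at most C(m, n) = m! / (n!(m-n)!).
m = 27, n = 2
Numerator: 27 * 26
Denominator: 2! = 2
C(27, 2) = 351


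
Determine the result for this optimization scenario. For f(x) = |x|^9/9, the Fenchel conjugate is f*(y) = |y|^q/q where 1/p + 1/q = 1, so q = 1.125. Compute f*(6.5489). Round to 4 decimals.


The conjugate exponent q satisfies 1/p + 1/q = 1.
p = 9, so q = 9/(9 - 1) = 1.125
|y|^q = 6.5489^1.125 = 8.283
f*(6.5489) = 8.283 / 1.125 = 7.3627


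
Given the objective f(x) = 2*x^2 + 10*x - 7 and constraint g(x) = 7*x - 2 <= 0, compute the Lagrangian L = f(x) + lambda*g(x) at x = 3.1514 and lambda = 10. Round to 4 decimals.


Step 1: Evaluate f(x).
f(3.1514) = 2*3.1514^2 + 10*3.1514 - 7 = 44.3766
Step 2: Evaluate g(x).
g(3.1514) = 7*3.1514 - 2 = 20.0598
Step 3: Compute Lagrangian.
L = 44.3766 + 10*20.0598 = 244.9746


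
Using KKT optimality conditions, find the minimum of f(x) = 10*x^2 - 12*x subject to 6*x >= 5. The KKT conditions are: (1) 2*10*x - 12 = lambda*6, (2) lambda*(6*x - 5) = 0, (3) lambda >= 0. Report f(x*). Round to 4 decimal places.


Step 1: Try lambda = 0 (constraint inactive).
x_unc = 12/(2*10) = 0.6
Check: 6*0.6 = 3.6 < 5 -- violated!
Step 2: Constraint must be active: 6*x = 5
x* = 5/6 = 0.8333 (rounded; the exact value 5/6 is used below)
lambda = (2*10*(5/6) - 12)/6 = 0.7778
Step 3: Compute optimal value.
f(x*) = 10*(5/6)^2 - 12*(5/6) = -3.0556


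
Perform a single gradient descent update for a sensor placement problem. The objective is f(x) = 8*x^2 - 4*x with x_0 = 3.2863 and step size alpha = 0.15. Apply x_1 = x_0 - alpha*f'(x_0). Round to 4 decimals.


We compute the gradient at x_0 and apply the update.
f'(x) = 16*x - 4
f'(3.2863) = 16*3.2863 - 4 = 48.5808
x_1 = 3.2863 - 0.15*48.5808 = -4.0008


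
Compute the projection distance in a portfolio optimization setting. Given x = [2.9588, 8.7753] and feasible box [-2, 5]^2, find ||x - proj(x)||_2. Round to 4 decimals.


Project each component onto [-2, 5].
clip(2.9588) = 2.9588, clip(8.7753) = 5.0
Projection = [2.9588, 5.0]
Squared diffs: [0.0, 14.2529]
Distance = sqrt(14.2529) = 3.7753


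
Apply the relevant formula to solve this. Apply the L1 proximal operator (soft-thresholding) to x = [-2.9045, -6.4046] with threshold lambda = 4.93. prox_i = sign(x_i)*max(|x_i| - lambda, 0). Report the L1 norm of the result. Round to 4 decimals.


Soft-thresholding with lambda = 4.93:
prox(-2.9045) = sign(-2.9045)*max(|-2.9045| - 4.93, 0) = 0.0
prox(-6.4046) = sign(-6.4046)*max(|-6.4046| - 4.93, 0) = -1.4746
prox(x) = [0.0, -1.4746]
||prox(x)||_1 = 0.0 + 1.4746 = 1.4746


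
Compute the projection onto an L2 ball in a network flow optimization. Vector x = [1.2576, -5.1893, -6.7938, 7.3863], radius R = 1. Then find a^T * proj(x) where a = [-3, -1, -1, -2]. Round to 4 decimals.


Step 1: Compute ||x|| (intermediates to 6 decimals).
||x|| = sqrt(1.2576^2 + (-5.1893)^2 + (-6.7938)^2 + 7.3863^2) = 11.367653
Step 2: Project.
Since ||x|| > R, scale = R/||x|| = 1/11.367653 = 0.087969, proj(x) = scale * x
proj(x) = [0.11063, -0.456498, -0.597644, 0.649765]
Step 3: Dot product.
a^T * proj(x) = -3*0.11063 - 1*(-0.456498) - 1*(-0.597644) - 2*0.649765 = -0.5773


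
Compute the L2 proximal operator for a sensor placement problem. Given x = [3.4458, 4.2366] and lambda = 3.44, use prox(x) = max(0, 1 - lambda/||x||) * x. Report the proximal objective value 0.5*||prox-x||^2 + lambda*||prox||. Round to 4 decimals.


Step 1: Compute ||x||.
||x|| = 5.461
Step 2: Compute scaling factor.
scale = max(0, 1 - 3.44/5.461) = 0.3701
Step 3: prox(x) = [1.2752, 1.5679]
||prox(x)|| = 2.021
Step 4: Proximal objective.
0.5*||prox-x||^2 = 5.9168
lambda*||prox|| = 6.9522
Total = 12.869


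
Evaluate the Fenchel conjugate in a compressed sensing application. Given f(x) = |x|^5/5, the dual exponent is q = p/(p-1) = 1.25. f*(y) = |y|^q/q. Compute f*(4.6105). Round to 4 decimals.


The conjugate exponent q satisfies 1/p + 1/q = 1.
p = 5, so q = 5/(5 - 1) = 1.25
|y|^q = 4.6105^1.25 = 6.7559
f*(4.6105) = 6.7559 / 1.25 = 5.4047


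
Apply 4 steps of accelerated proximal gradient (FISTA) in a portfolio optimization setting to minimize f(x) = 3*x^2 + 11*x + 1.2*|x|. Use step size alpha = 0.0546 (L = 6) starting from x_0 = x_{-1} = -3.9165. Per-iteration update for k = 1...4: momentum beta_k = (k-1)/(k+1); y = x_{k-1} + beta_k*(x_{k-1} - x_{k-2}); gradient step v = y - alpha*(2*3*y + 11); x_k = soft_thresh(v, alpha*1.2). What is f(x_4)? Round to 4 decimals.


FISTA on f(x) = 3*x^2 + 11*x + 1.2*|x|
L = 6, alpha = 0.0546
Iteration 1: beta = 0.0, y = -3.9165 + 0.0*(-3.9165 + 3.9165) = -3.9165
  grad(y) = -12.499, v = y - alpha*grad = -3.2341
  prox(v) = soft_thresh(-3.2341, 0.0655) = -3.1685
Iteration 2: beta = 0.3333, y = -3.1685 + 0.3333*(-3.1685 + 3.9165) = -2.9192
  grad(y) = -6.5153, v = y - alpha*grad = -2.5635
  prox(v) = soft_thresh(-2.5635, 0.0655) = -2.498
Iteration 3: beta = 0.5, y = -2.498 + 0.5*(-2.498 + 3.1685) = -2.1627
  grad(y) = -1.976, v = y - alpha*grad = -2.0548
  prox(v) = soft_thresh(-2.0548, 0.0655) = -1.9893
Iteration 4: beta = 0.6, y = -1.9893 + 0.6*(-1.9893 + 2.498) = -1.684
  grad(y) = 0.8958, v = y - alpha*grad = -1.7329
  prox(v) = soft_thresh(-1.7329, 0.0655) = -1.6674
f(x_4) = 3*(-1.6674)^2 + 11*(-1.6674) + 1.2*|-1.6674| = -7.9998
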